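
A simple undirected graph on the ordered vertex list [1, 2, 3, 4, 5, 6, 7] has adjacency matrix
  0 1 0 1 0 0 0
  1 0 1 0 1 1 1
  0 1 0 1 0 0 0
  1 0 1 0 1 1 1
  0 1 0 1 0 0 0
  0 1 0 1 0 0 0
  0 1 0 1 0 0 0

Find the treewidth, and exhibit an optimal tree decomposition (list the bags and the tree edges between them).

The largest bag has 3 vertices, giving width 2; this decomposition certifies tw(G) ≤ 2. The edges 4–6–2–1–4 form a cycle, so G is not a tree and its treewidth is at least 2. Combining the bounds, tw(G) = 2.

Treewidth 2.
One optimal decomposition is:
Bags: B1 = {2, 4, 6}  B2 = {1, 2, 4}  B3 = {2, 4, 5}  B4 = {2, 3, 4}  B5 = {2, 4, 7}
Tree: B1–B2, B2–B3, B3–B4, B4–B5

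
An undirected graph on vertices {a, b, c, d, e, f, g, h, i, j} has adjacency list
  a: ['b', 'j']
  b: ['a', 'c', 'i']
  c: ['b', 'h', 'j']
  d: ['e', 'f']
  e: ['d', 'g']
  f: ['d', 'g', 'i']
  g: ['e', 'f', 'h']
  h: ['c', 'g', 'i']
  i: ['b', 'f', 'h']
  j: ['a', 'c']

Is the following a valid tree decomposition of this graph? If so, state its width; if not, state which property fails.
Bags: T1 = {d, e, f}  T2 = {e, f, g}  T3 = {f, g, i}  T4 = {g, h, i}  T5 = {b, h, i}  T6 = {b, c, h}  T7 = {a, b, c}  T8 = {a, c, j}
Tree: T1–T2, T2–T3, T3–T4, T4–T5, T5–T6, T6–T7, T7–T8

Yes; width 2.

Every vertex of G appears in some bag (union = {a, b, c, d, e, f, g, h, i, j}); every edge is covered by a bag; and for each vertex v the set of bags containing v is connected in the bag tree. The decomposition is therefore valid. The largest bag has 3 vertices, so the width is 2.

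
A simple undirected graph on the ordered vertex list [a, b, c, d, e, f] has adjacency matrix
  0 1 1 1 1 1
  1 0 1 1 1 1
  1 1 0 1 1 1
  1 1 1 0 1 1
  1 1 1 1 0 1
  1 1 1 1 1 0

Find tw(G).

A width-5 tree decomposition is:
Bags: B1 = {a, b, c, d, e, f}
Tree: (single bag)
With just one bag of size 6, the width is 6 − 1 = 5, so tw(G) ≤ 5. For the lower bound, the 6 vertices {a, b, c, d, e, f} are pairwise adjacent, and any tree decomposition puts a clique entirely inside one bag — forcing width ≥ 5. Therefore the treewidth is 5.

5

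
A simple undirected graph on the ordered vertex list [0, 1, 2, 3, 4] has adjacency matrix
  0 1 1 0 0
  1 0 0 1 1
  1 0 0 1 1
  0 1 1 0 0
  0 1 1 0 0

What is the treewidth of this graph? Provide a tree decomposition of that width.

The largest bag has 3 vertices, giving width 2; this decomposition certifies tw(G) ≤ 2. The edges 3–1–0–2–3 form a cycle, so G is not a tree and its treewidth is at least 2. The upper and lower bounds meet at 2, so that is the treewidth.

Treewidth 2.
One such decomposition:
Bags: B1 = {1, 2, 3}  B2 = {0, 1, 2}  B3 = {1, 2, 4}
Tree: B1–B2, B2–B3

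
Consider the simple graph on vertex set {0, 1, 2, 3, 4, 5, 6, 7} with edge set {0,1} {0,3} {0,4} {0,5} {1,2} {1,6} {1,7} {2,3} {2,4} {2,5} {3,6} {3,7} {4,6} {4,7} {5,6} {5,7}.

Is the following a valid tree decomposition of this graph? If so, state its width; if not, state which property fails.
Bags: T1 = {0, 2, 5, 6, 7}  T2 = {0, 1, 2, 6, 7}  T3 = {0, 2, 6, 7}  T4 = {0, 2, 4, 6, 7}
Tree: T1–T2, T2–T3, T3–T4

A tree decomposition must satisfy three properties: every vertex lies in some bag; for every edge, both endpoints lie together in some bag; and for every vertex, the bags containing it form a connected subtree. Here vertex 3 appears in no bag, so the decomposition is invalid.

No — vertex 3 appears in no bag.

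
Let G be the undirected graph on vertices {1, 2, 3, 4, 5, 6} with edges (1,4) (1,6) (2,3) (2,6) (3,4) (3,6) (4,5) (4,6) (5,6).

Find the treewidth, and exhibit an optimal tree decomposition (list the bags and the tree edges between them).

Treewidth 2.
One optimal decomposition is:
Bags: B1 = {1, 4, 6}  B2 = {4, 5, 6}  B3 = {3, 4, 6}  B4 = {2, 3, 6}
Tree: B1–B2, B2–B3, B3–B4

Each bag holds 3 vertices, so the decomposition has width 2, which upper-bounds the treewidth. Conversely, {2, 3, 6} is a clique of size 3, and the vertices of any clique must share a bag in every tree decomposition; so some bag has ≥ 3 vertices and tw(G) ≥ 2. The upper and lower bounds meet at 2, so that is the treewidth.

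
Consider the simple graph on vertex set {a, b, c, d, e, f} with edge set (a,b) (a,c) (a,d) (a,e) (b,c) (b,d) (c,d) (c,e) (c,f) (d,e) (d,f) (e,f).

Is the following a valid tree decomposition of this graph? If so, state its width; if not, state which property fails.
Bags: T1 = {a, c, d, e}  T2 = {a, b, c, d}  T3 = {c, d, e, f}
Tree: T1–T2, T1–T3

Yes; width 3.

Checking the three conditions: (i) the bags cover all of {a, b, c, d, e, f}; (ii) for each edge, some bag contains both endpoints; (iii) the bags containing any fixed vertex form a subtree. All hold, so the decomposition is valid with width 4 − 1 = 3.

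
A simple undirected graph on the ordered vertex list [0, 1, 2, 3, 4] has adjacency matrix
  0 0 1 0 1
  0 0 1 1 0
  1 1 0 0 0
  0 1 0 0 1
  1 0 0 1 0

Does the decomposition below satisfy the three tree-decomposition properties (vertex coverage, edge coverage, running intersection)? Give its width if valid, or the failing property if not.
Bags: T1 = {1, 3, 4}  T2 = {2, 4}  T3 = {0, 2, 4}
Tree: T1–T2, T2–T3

A tree decomposition must satisfy three properties: every vertex lies in some bag; for every edge, both endpoints lie together in some bag; and for every vertex, the bags containing it form a connected subtree. Here edge (1,2) lies in no bag, so the decomposition is invalid.

No — edge (1,2) lies in no bag.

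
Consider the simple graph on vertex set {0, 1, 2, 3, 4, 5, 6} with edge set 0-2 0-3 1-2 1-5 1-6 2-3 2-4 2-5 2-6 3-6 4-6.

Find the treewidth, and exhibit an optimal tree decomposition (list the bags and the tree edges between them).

The largest bag has 3 vertices, giving width 2; this decomposition certifies tw(G) ≤ 2. Conversely, {0, 2, 3} is a clique of size 3, and the vertices of any clique must share a bag in every tree decomposition; so some bag has ≥ 3 vertices and tw(G) ≥ 2. Combining the bounds, tw(G) = 2.

Treewidth 2.
One such decomposition:
Bags: B1 = {2, 3, 6}  B2 = {2, 4, 6}  B3 = {1, 2, 6}  B4 = {1, 2, 5}  B5 = {0, 2, 3}
Tree: B1–B2, B1–B3, B3–B4, B1–B5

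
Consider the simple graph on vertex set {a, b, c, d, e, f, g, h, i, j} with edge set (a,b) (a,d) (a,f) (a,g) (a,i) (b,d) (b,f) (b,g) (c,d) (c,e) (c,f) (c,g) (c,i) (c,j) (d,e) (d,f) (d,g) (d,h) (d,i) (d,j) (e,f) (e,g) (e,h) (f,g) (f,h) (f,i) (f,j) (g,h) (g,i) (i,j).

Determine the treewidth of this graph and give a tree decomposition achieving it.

Treewidth 4.
Bags: B1 = {c, d, f, i, j}  B2 = {c, d, f, g, i}  B3 = {c, d, e, f, g}  B4 = {a, d, f, g, i}  B5 = {a, b, d, f, g}  B6 = {d, e, f, g, h}
Tree: B1–B2, B2–B3, B2–B4, B4–B5, B3–B6

The largest bag has 5 vertices, giving width 4; this decomposition certifies tw(G) ≤ 4. Conversely, {d, e, f, g, h} is a clique of size 5, and the vertices of any clique must share a bag in every tree decomposition; so some bag has ≥ 5 vertices and tw(G) ≥ 4. The upper and lower bounds meet at 4, so that is the treewidth.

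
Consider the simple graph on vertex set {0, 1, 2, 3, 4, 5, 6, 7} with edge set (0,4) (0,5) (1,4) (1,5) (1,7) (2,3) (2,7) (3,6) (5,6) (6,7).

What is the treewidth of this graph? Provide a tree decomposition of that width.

The largest bag has 3 vertices, giving width 2; this decomposition certifies tw(G) ≤ 2. The edges 2–3–6–7–2 form a cycle, so G is not a tree and its treewidth is at least 2. The upper and lower bounds meet at 2, so that is the treewidth.

Treewidth 2.
One optimal decomposition is:
Bags: B1 = {2, 3, 7}  B2 = {3, 6, 7}  B3 = {1, 6, 7}  B4 = {1, 5, 6}  B5 = {1, 4, 5}  B6 = {0, 4, 5}
Tree: B1–B2, B2–B3, B3–B4, B4–B5, B5–B6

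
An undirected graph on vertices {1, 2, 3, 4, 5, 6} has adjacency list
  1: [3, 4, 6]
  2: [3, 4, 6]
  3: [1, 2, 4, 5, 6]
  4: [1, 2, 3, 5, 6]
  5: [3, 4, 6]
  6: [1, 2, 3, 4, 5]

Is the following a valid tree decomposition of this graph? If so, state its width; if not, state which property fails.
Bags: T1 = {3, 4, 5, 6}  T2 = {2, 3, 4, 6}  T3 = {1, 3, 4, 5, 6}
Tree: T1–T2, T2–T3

A tree decomposition must satisfy three properties: every vertex lies in some bag; for every edge, both endpoints lie together in some bag; and for every vertex, the bags containing it form a connected subtree. Here bags containing vertex 5 are not connected in the tree, so the decomposition is invalid.

No — bags containing vertex 5 are not connected in the tree.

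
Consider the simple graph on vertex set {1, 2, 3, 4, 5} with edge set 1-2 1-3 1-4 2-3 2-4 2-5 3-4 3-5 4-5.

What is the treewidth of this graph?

3

A width-3 tree decomposition is:
Bags: B1 = {2, 3, 4, 5}  B2 = {1, 2, 3, 4}
Tree: B1–B2
Every bag has size at most 4, so the width is 4 − 1 = 3 and tw(G) ≤ 3. Conversely, {1, 2, 3, 4} is a clique of size 4, and the vertices of any clique must share a bag in every tree decomposition; so some bag has ≥ 4 vertices and tw(G) ≥ 3. Hence tw(G) = 3 exactly.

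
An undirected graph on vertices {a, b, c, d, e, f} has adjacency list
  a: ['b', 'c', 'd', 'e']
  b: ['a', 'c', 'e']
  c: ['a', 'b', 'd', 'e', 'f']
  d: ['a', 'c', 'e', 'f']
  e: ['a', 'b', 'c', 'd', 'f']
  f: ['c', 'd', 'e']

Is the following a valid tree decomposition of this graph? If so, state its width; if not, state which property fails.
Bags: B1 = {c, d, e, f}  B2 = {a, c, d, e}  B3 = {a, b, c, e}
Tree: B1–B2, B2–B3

Checking the three conditions: (i) the bags cover all of {a, b, c, d, e, f}; (ii) for each edge, some bag contains both endpoints; (iii) the bags containing any fixed vertex form a subtree. All hold, so the decomposition is valid with width 4 − 1 = 3.

Yes; width 3.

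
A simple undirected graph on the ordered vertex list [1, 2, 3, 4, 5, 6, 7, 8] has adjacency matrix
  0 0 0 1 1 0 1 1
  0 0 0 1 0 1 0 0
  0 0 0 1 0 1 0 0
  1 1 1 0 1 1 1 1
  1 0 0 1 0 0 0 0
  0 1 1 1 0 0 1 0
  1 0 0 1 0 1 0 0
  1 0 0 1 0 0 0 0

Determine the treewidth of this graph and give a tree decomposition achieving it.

The largest bag has 3 vertices, giving width 2; this decomposition certifies tw(G) ≤ 2. For the lower bound, the 3 vertices {1, 4, 8} are pairwise adjacent, and any tree decomposition puts a clique entirely inside one bag — forcing width ≥ 2. Combining the bounds, tw(G) = 2.

Treewidth 2.
Bags: B1 = {1, 4, 8}  B2 = {1, 4, 7}  B3 = {1, 4, 5}  B4 = {4, 6, 7}  B5 = {2, 4, 6}  B6 = {3, 4, 6}
Tree: B1–B2, B2–B3, B2–B4, B4–B5, B4–B6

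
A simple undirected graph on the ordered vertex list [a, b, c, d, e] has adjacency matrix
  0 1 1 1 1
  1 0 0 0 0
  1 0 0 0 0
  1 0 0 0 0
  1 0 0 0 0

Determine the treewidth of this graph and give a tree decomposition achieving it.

Treewidth 1.
One optimal decomposition is:
Bags: B1 = {a, b}  B2 = {a, e}  B3 = {a, c}  B4 = {a, d}
Tree: B1–B2, B1–B3, B1–B4

Every bag has size at most 2, so the width is 2 − 1 = 1 and tw(G) ≤ 1. Any graph with an edge has treewidth ≥ 1, and G has the edge a–b. The upper and lower bounds meet at 1, so that is the treewidth.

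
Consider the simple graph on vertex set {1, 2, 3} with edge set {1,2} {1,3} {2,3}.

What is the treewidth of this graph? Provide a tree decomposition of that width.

Treewidth 2.
One optimal decomposition is:
Bags: B1 = {1, 2, 3}
Tree: (single bag)

A single bag containing all 3 vertices is trivially a valid decomposition of width 2. Conversely, {1, 2, 3} is a clique of size 3, and the vertices of any clique must share a bag in every tree decomposition; so some bag has ≥ 3 vertices and tw(G) ≥ 2. Therefore the treewidth is 2.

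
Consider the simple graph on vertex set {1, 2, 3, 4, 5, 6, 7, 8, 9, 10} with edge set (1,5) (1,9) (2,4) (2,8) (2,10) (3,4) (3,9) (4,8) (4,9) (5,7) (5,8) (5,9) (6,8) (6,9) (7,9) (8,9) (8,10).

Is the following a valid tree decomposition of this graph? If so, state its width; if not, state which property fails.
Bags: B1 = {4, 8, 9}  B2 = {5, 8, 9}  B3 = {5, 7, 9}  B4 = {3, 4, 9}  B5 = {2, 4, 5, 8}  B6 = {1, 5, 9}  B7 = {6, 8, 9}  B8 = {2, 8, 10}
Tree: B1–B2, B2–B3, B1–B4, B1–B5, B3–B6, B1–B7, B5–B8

A tree decomposition must satisfy three properties: every vertex lies in some bag; for every edge, both endpoints lie together in some bag; and for every vertex, the bags containing it form a connected subtree. Here bags containing vertex 5 are not connected in the tree, so the decomposition is invalid.

No — bags containing vertex 5 are not connected in the tree.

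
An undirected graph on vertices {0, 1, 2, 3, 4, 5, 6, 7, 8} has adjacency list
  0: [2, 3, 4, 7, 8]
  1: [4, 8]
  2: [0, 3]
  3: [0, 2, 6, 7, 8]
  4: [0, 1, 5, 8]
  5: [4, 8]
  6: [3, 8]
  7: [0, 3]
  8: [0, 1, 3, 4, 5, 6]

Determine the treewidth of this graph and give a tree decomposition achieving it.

The largest bag has 3 vertices, giving width 2; this decomposition certifies tw(G) ≤ 2. Conversely, {0, 3, 8} is a clique of size 3, and the vertices of any clique must share a bag in every tree decomposition; so some bag has ≥ 3 vertices and tw(G) ≥ 2. Combining the bounds, tw(G) = 2.

Treewidth 2.
One optimal decomposition is:
Bags: B1 = {3, 6, 8}  B2 = {0, 3, 8}  B3 = {0, 4, 8}  B4 = {0, 3, 7}  B5 = {4, 5, 8}  B6 = {0, 2, 3}  B7 = {1, 4, 8}
Tree: B1–B2, B2–B3, B2–B4, B3–B5, B2–B6, B5–B7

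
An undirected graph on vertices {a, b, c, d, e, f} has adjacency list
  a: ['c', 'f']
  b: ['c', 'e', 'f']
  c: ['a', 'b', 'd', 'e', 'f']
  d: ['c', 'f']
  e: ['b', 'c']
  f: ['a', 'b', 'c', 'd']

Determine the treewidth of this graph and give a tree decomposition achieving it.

Each bag holds 3 vertices, so the decomposition has width 2, which upper-bounds the treewidth. Conversely, {b, c, e} is a clique of size 3, and the vertices of any clique must share a bag in every tree decomposition; so some bag has ≥ 3 vertices and tw(G) ≥ 2. Therefore the treewidth is 2.

Treewidth 2.
One such decomposition:
Bags: B1 = {b, c, f}  B2 = {c, d, f}  B3 = {b, c, e}  B4 = {a, c, f}
Tree: B1–B2, B1–B3, B1–B4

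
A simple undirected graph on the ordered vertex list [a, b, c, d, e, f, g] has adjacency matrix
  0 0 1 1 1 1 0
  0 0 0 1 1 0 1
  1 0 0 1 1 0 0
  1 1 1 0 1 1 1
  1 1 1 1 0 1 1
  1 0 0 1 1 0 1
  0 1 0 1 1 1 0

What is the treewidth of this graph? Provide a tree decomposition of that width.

Treewidth 3.
Bags: B1 = {a, c, d, e}  B2 = {a, d, e, f}  B3 = {d, e, f, g}  B4 = {b, d, e, g}
Tree: B1–B2, B2–B3, B3–B4

Each bag holds 4 vertices, so the decomposition has width 3, which upper-bounds the treewidth. Conversely, {a, c, d, e} is a clique of size 4, and the vertices of any clique must share a bag in every tree decomposition; so some bag has ≥ 4 vertices and tw(G) ≥ 3. Therefore the treewidth is 3.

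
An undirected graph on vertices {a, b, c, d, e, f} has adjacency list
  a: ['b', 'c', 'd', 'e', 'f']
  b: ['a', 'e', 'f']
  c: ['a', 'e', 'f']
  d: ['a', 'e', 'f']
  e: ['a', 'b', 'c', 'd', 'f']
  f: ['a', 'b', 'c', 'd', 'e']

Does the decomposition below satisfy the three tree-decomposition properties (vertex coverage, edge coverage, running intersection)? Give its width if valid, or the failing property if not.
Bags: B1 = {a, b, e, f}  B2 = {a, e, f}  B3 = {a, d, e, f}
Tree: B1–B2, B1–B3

No — vertex c appears in no bag.

A tree decomposition must satisfy three properties: every vertex lies in some bag; for every edge, both endpoints lie together in some bag; and for every vertex, the bags containing it form a connected subtree. Here vertex c appears in no bag, so the decomposition is invalid.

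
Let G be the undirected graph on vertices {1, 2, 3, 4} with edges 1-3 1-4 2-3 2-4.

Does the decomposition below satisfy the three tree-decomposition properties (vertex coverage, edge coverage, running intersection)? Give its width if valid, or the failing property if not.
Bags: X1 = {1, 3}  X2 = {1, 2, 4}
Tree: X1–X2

No — edge (2,3) lies in no bag.

A tree decomposition must satisfy three properties: every vertex lies in some bag; for every edge, both endpoints lie together in some bag; and for every vertex, the bags containing it form a connected subtree. Here edge (2,3) lies in no bag, so the decomposition is invalid.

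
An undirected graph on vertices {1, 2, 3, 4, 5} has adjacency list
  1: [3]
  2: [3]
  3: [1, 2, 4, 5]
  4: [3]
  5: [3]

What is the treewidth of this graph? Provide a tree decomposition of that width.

Each bag holds 2 vertices, so the decomposition has width 1, which upper-bounds the treewidth. Since G has at least one edge (e.g. 5–3), it is not an edgeless graph, so tw(G) ≥ 1. Therefore the treewidth is 1.

Treewidth 1.
One optimal decomposition is:
Bags: B1 = {3, 5}  B2 = {2, 3}  B3 = {1, 3}  B4 = {3, 4}
Tree: B1–B2, B1–B3, B3–B4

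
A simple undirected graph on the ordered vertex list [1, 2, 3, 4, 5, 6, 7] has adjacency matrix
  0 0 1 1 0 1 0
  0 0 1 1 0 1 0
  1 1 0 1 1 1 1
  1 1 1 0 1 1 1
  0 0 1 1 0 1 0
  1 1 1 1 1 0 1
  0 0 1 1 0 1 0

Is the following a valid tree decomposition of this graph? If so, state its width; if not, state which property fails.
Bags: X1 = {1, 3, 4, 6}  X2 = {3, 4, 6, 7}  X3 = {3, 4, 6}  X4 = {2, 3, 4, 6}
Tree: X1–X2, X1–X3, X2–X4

A tree decomposition must satisfy three properties: every vertex lies in some bag; for every edge, both endpoints lie together in some bag; and for every vertex, the bags containing it form a connected subtree. Here vertex 5 appears in no bag, so the decomposition is invalid.

No — vertex 5 appears in no bag.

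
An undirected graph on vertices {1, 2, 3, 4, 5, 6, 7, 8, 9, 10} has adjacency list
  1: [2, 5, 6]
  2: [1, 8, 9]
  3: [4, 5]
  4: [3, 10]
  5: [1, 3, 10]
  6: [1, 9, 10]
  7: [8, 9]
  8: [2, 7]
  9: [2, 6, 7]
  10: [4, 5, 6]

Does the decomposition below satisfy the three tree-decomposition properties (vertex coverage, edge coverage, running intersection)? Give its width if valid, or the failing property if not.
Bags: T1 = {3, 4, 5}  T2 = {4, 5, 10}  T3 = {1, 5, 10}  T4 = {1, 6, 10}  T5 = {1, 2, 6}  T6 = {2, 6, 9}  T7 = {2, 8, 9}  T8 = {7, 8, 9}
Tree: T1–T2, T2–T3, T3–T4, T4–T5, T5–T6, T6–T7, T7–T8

Yes; width 2.

Every vertex of G appears in some bag (union = {1, 2, 3, 4, 5, 6, 7, 8, 9, 10}); every edge is covered by a bag; and for each vertex v the set of bags containing v is connected in the bag tree. The decomposition is therefore valid. The largest bag has 3 vertices, so the width is 2.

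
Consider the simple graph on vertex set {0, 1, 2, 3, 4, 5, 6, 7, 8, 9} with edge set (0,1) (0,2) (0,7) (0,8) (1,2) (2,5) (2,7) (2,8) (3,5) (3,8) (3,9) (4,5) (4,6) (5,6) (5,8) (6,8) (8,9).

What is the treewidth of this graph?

A width-2 tree decomposition is:
Bags: B1 = {5, 6, 8}  B2 = {4, 5, 6}  B3 = {2, 5, 8}  B4 = {0, 2, 8}  B5 = {0, 1, 2}  B6 = {3, 5, 8}  B7 = {3, 8, 9}  B8 = {0, 2, 7}
Tree: B1–B2, B1–B3, B3–B4, B4–B5, B3–B6, B6–B7, B5–B8
Each bag holds 3 vertices, so the decomposition has width 2, which upper-bounds the treewidth. For the lower bound, the 3 vertices {0, 2, 8} are pairwise adjacent, and any tree decomposition puts a clique entirely inside one bag — forcing width ≥ 2. Hence tw(G) = 2 exactly.

2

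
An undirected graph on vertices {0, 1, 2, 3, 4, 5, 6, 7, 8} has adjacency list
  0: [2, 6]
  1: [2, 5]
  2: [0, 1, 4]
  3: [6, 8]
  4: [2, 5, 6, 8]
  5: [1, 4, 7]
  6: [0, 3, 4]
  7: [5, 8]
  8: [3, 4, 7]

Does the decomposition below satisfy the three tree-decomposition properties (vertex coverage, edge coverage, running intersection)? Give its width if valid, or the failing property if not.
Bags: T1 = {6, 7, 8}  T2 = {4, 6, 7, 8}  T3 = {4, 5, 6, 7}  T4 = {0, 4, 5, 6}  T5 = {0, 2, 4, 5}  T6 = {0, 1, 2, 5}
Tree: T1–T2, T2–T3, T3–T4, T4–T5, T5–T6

No — vertex 3 appears in no bag.

A tree decomposition must satisfy three properties: every vertex lies in some bag; for every edge, both endpoints lie together in some bag; and for every vertex, the bags containing it form a connected subtree. Here vertex 3 appears in no bag, so the decomposition is invalid.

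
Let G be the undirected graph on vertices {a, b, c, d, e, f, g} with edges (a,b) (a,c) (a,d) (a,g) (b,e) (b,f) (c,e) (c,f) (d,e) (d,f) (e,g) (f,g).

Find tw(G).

3

A width-3 tree decomposition is:
Bags: B1 = {a, e, f, g}  B2 = {a, b, e, f}  B3 = {a, c, e, f}  B4 = {a, d, e, f}
Tree: B1–B2, B2–B3, B3–B4
Each bag holds 4 vertices, so the decomposition has width 3, which upper-bounds the treewidth. For the lower bound: the 4 vertex sets {f,g}, {a,b}, {e}, {c} are disjoint, each induces a connected subgraph, and every pair is joined by at least one edge of G. Contracting each set to a single vertex therefore yields K_{4} as a minor, and since treewidth is minor-monotone, tw(G) ≥ tw(K_{4}) = 3. Hence tw(G) = 3 exactly.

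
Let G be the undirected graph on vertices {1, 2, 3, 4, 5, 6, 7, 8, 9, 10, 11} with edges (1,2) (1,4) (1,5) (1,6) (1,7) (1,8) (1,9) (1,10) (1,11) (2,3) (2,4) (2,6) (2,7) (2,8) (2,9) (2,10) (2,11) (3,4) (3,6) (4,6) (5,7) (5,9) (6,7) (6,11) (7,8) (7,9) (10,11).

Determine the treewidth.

3

A width-3 tree decomposition is:
Bags: B1 = {1, 2, 4, 6}  B2 = {1, 2, 6, 11}  B3 = {1, 2, 6, 7}  B4 = {1, 2, 7, 8}  B5 = {1, 2, 7, 9}  B6 = {1, 5, 7, 9}  B7 = {1, 2, 10, 11}  B8 = {2, 3, 4, 6}
Tree: B1–B2, B2–B3, B3–B4, B3–B5, B5–B6, B2–B7, B1–B8
Every bag has size at most 4, so the width is 4 − 1 = 3 and tw(G) ≤ 3. On the other hand G contains the 4-clique {1, 2, 7, 8}. A clique must lie in a single bag of any decomposition, so no decomposition can have width below 3. Therefore the treewidth is 3.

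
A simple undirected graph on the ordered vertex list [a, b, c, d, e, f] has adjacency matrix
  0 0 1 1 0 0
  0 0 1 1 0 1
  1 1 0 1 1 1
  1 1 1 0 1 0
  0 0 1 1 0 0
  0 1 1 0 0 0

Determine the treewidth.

A width-2 tree decomposition is:
Bags: B1 = {c, d, e}  B2 = {b, c, d}  B3 = {b, c, f}  B4 = {a, c, d}
Tree: B1–B2, B2–B3, B2–B4
Each bag holds 3 vertices, so the decomposition has width 2, which upper-bounds the treewidth. On the other hand G contains the 3-clique {c, d, e}. A clique must lie in a single bag of any decomposition, so no decomposition can have width below 2. The upper and lower bounds meet at 2, so that is the treewidth.

2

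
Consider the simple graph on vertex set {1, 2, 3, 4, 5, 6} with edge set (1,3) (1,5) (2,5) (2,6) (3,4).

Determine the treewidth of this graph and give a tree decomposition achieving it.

The largest bag has 2 vertices, giving width 1; this decomposition certifies tw(G) ≤ 1. Since G has at least one edge (e.g. 6–2), it is not an edgeless graph, so tw(G) ≥ 1. Therefore the treewidth is 1.

Treewidth 1.
Bags: B1 = {2, 6}  B2 = {2, 5}  B3 = {1, 5}  B4 = {1, 3}  B5 = {3, 4}
Tree: B1–B2, B2–B3, B3–B4, B4–B5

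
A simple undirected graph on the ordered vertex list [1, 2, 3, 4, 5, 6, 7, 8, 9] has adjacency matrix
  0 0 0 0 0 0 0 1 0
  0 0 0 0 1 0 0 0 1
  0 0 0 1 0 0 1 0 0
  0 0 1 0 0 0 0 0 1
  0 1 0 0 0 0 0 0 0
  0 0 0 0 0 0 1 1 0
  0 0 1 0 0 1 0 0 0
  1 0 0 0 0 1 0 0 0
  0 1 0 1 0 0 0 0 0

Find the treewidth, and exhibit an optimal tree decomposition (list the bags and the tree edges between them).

Treewidth 1.
One optimal decomposition is:
Bags: B1 = {2, 5}  B2 = {2, 9}  B3 = {4, 9}  B4 = {3, 4}  B5 = {3, 7}  B6 = {6, 7}  B7 = {6, 8}  B8 = {1, 8}
Tree: B1–B2, B2–B3, B3–B4, B4–B5, B5–B6, B6–B7, B7–B8

Every bag has size at most 2, so the width is 2 − 1 = 1 and tw(G) ≤ 1. G has an edge, so its treewidth is at least 1. Hence tw(G) = 1 exactly.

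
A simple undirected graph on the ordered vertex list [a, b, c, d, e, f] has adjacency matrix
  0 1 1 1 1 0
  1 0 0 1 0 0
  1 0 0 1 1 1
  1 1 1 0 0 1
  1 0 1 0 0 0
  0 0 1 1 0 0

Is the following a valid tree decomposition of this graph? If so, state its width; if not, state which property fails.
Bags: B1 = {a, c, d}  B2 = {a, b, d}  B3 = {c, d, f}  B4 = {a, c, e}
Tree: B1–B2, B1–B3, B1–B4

Yes; width 2.

Every vertex of G appears in some bag (union = {a, b, c, d, e, f}); every edge is covered by a bag; and for each vertex v the set of bags containing v is connected in the bag tree. The decomposition is therefore valid. The largest bag has 3 vertices, so the width is 2.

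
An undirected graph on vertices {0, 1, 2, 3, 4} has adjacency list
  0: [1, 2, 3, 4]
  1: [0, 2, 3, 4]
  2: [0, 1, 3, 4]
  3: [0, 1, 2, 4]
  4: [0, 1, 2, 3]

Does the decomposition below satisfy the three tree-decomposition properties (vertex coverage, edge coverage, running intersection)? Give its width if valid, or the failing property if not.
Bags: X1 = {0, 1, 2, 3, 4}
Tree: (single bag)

Yes; width 4.

Checking the three conditions: (i) the bags cover all of {0, 1, 2, 3, 4}; (ii) for each edge, some bag contains both endpoints; (iii) the bags containing any fixed vertex form a subtree. All hold, so the decomposition is valid with width 5 − 1 = 4.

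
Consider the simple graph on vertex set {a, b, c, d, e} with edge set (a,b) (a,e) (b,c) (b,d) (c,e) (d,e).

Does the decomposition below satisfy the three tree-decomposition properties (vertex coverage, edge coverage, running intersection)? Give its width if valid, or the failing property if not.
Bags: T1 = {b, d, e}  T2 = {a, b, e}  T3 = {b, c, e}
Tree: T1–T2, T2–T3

Every vertex of G appears in some bag (union = {a, b, c, d, e}); every edge is covered by a bag; and for each vertex v the set of bags containing v is connected in the bag tree. The decomposition is therefore valid. The largest bag has 3 vertices, so the width is 2.

Yes; width 2.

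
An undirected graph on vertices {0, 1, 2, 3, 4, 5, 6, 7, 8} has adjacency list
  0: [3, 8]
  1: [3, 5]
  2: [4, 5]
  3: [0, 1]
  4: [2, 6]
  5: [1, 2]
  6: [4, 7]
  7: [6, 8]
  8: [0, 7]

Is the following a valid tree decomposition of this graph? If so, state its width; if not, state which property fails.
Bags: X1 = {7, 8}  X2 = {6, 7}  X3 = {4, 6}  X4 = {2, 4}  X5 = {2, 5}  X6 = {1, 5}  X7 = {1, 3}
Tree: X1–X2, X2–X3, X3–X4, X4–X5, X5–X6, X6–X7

No — vertex 0 appears in no bag.

A tree decomposition must satisfy three properties: every vertex lies in some bag; for every edge, both endpoints lie together in some bag; and for every vertex, the bags containing it form a connected subtree. Here vertex 0 appears in no bag, so the decomposition is invalid.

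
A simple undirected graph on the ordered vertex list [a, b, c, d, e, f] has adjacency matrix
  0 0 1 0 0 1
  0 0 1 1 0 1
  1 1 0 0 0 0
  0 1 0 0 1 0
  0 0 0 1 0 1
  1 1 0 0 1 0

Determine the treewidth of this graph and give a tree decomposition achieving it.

Treewidth 2.
Bags: B1 = {a, c, f}  B2 = {b, c, f}  B3 = {b, e, f}  B4 = {b, d, e}
Tree: B1–B2, B2–B3, B3–B4

Every bag has size at most 3, so the width is 3 − 1 = 2 and tw(G) ≤ 2. For the lower bound, G contains the cycle a–c–b–f–a, so G is not a forest; only forests have treewidth ≤ 1, hence tw(G) ≥ 2. Hence tw(G) = 2 exactly.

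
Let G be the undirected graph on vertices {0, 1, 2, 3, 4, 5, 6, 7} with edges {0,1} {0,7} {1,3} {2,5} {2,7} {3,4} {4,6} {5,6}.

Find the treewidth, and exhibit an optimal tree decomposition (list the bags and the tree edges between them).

Treewidth 2.
One such decomposition:
Bags: B1 = {3, 4, 6}  B2 = {3, 5, 6}  B3 = {2, 3, 5}  B4 = {2, 3, 7}  B5 = {0, 3, 7}  B6 = {0, 1, 3}
Tree: B1–B2, B2–B3, B3–B4, B4–B5, B5–B6

Every bag has size at most 3, so the width is 3 − 1 = 2 and tw(G) ≤ 2. Since 3–4–6–5–2–7–0–1–3 is a cycle in G, G is not acyclic. Forests are exactly the graphs of treewidth ≤ 1, so tw(G) ≥ 2. The upper and lower bounds meet at 2, so that is the treewidth.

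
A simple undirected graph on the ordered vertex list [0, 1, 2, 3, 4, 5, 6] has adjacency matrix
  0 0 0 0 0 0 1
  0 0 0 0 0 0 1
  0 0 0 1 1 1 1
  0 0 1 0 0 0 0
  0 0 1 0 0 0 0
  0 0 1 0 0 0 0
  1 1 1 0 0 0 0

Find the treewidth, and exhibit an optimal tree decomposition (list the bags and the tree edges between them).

Treewidth 1.
One optimal decomposition is:
Bags: B1 = {2, 3}  B2 = {2, 6}  B3 = {0, 6}  B4 = {2, 4}  B5 = {1, 6}  B6 = {2, 5}
Tree: B1–B2, B2–B3, B2–B4, B3–B5, B1–B6

Every bag has size at most 2, so the width is 2 − 1 = 1 and tw(G) ≤ 1. G has an edge, so its treewidth is at least 1. Therefore the treewidth is 1.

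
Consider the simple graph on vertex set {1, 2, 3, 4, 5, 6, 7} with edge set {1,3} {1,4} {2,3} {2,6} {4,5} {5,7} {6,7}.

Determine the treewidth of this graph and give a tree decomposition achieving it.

Treewidth 2.
One optimal decomposition is:
Bags: B1 = {1, 4, 5}  B2 = {1, 3, 5}  B3 = {2, 3, 5}  B4 = {2, 5, 6}  B5 = {5, 6, 7}
Tree: B1–B2, B2–B3, B3–B4, B4–B5

Every bag has size at most 3, so the width is 3 − 1 = 2 and tw(G) ≤ 2. The edges 5–4–1–3–2–6–7–5 form a cycle, so G is not a tree and its treewidth is at least 2. Therefore the treewidth is 2.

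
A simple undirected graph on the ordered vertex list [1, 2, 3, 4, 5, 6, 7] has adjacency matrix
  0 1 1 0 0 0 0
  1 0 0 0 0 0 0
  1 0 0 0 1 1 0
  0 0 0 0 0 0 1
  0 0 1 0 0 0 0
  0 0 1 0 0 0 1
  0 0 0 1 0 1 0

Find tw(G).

1

A width-1 tree decomposition is:
Bags: B1 = {1, 3}  B2 = {3, 6}  B3 = {3, 5}  B4 = {6, 7}  B5 = {1, 2}  B6 = {4, 7}
Tree: B1–B2, B2–B3, B2–B4, B1–B5, B4–B6
Every bag has size at most 2, so the width is 2 − 1 = 1 and tw(G) ≤ 1. Any graph with an edge has treewidth ≥ 1, and G has the edge 1–3. The upper and lower bounds meet at 1, so that is the treewidth.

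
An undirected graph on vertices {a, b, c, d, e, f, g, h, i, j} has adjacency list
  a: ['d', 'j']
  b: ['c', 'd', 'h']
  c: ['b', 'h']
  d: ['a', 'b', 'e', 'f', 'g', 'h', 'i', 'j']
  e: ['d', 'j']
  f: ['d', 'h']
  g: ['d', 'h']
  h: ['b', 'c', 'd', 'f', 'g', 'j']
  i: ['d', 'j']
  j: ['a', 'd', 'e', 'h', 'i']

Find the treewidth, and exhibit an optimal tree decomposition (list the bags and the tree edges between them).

Treewidth 2.
One such decomposition:
Bags: B1 = {d, i, j}  B2 = {d, h, j}  B3 = {b, d, h}  B4 = {d, f, h}  B5 = {b, c, h}  B6 = {d, e, j}  B7 = {a, d, j}  B8 = {d, g, h}
Tree: B1–B2, B2–B3, B3–B4, B3–B5, B1–B6, B1–B7, B4–B8

The largest bag has 3 vertices, giving width 2; this decomposition certifies tw(G) ≤ 2. Conversely, {d, e, j} is a clique of size 3, and the vertices of any clique must share a bag in every tree decomposition; so some bag has ≥ 3 vertices and tw(G) ≥ 2. The upper and lower bounds meet at 2, so that is the treewidth.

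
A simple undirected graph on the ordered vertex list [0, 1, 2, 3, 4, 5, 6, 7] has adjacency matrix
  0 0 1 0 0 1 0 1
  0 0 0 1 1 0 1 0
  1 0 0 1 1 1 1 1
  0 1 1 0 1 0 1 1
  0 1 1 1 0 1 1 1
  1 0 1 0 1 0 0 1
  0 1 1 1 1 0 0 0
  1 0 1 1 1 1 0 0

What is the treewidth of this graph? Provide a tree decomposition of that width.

Treewidth 3.
One such decomposition:
Bags: B1 = {2, 3, 4, 6}  B2 = {2, 3, 4, 7}  B3 = {1, 3, 4, 6}  B4 = {2, 4, 5, 7}  B5 = {0, 2, 5, 7}
Tree: B1–B2, B1–B3, B2–B4, B4–B5

The largest bag has 4 vertices, giving width 3; this decomposition certifies tw(G) ≤ 3. Conversely, {1, 3, 4, 6} is a clique of size 4, and the vertices of any clique must share a bag in every tree decomposition; so some bag has ≥ 4 vertices and tw(G) ≥ 3. Combining the bounds, tw(G) = 3.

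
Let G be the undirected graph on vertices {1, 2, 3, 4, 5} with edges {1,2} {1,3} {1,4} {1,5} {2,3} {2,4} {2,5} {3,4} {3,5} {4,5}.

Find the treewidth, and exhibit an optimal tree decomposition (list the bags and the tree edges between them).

A single bag containing all 5 vertices is trivially a valid decomposition of width 4. For the lower bound, the 5 vertices {1, 2, 3, 4, 5} are pairwise adjacent, and any tree decomposition puts a clique entirely inside one bag — forcing width ≥ 4. Hence tw(G) = 4 exactly.

Treewidth 4.
One such decomposition:
Bags: B1 = {1, 2, 3, 4, 5}
Tree: (single bag)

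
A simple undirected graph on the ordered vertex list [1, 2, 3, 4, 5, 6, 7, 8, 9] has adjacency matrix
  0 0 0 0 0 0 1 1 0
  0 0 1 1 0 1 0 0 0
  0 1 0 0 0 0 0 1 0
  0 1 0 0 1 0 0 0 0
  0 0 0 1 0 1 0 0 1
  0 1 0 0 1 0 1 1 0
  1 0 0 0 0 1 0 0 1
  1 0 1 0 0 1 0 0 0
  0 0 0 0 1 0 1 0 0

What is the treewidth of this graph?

3

A width-3 tree decomposition is:
Bags: B1 = {1, 3, 7, 8}  B2 = {3, 6, 7, 8}  B3 = {2, 3, 6, 7}  B4 = {2, 6, 7, 9}  B5 = {2, 5, 6, 9}  B6 = {2, 4, 5, 9}
Tree: B1–B2, B2–B3, B3–B4, B4–B5, B5–B6
Every bag has size at most 4, so the width is 4 − 1 = 3 and tw(G) ≤ 3. For the lower bound: the 4 vertex sets {1,3,8}, {7}, {6}, {2,4,5,9} are disjoint, each induces a connected subgraph, and every pair is joined by at least one edge of G. Contracting each set to a single vertex therefore yields K_{4} as a minor, and since treewidth is minor-monotone, tw(G) ≥ tw(K_{4}) = 3. The upper and lower bounds meet at 3, so that is the treewidth.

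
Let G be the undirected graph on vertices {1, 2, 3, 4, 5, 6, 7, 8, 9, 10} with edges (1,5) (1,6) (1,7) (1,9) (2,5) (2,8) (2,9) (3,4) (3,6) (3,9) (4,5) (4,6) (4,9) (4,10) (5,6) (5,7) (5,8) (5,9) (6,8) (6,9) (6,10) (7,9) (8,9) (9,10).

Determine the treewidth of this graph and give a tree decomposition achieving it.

Treewidth 3.
One optimal decomposition is:
Bags: B1 = {4, 5, 6, 9}  B2 = {4, 6, 9, 10}  B3 = {1, 5, 6, 9}  B4 = {1, 5, 7, 9}  B5 = {3, 4, 6, 9}  B6 = {5, 6, 8, 9}  B7 = {2, 5, 8, 9}
Tree: B1–B2, B1–B3, B3–B4, B2–B5, B1–B6, B6–B7

Each bag holds 4 vertices, so the decomposition has width 3, which upper-bounds the treewidth. Conversely, {4, 6, 9, 10} is a clique of size 4, and the vertices of any clique must share a bag in every tree decomposition; so some bag has ≥ 4 vertices and tw(G) ≥ 3. Hence tw(G) = 3 exactly.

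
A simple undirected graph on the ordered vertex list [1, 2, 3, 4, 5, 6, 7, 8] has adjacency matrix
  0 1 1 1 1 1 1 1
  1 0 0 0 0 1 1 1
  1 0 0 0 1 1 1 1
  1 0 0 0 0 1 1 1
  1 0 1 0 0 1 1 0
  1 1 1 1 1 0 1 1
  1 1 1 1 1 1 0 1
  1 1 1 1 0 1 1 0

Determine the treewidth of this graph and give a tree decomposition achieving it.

Treewidth 4.
Bags: B1 = {1, 2, 6, 7, 8}  B2 = {1, 4, 6, 7, 8}  B3 = {1, 3, 6, 7, 8}  B4 = {1, 3, 5, 6, 7}
Tree: B1–B2, B1–B3, B3–B4

Each bag holds 5 vertices, so the decomposition has width 4, which upper-bounds the treewidth. For the lower bound, the 5 vertices {1, 2, 6, 7, 8} are pairwise adjacent, and any tree decomposition puts a clique entirely inside one bag — forcing width ≥ 4. Combining the bounds, tw(G) = 4.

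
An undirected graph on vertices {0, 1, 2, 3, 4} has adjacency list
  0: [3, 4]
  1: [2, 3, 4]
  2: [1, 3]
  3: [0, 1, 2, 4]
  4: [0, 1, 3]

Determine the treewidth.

A width-2 tree decomposition is:
Bags: B1 = {0, 3, 4}  B2 = {1, 3, 4}  B3 = {1, 2, 3}
Tree: B1–B2, B2–B3
Each bag holds 3 vertices, so the decomposition has width 2, which upper-bounds the treewidth. Conversely, {0, 3, 4} is a clique of size 3, and the vertices of any clique must share a bag in every tree decomposition; so some bag has ≥ 3 vertices and tw(G) ≥ 2. Combining the bounds, tw(G) = 2.

2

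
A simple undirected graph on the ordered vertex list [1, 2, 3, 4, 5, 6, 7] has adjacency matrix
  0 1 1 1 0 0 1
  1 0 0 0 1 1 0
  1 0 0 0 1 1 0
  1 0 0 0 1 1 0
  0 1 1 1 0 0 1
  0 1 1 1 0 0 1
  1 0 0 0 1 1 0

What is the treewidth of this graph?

3

A width-3 tree decomposition is:
Bags: B1 = {1, 5, 6, 7}  B2 = {1, 4, 5, 6}  B3 = {1, 2, 5, 6}  B4 = {1, 3, 5, 6}
Tree: B1–B2, B2–B3, B3–B4
The largest bag has 4 vertices, giving width 3; this decomposition certifies tw(G) ≤ 3. For the lower bound: the 4 vertex sets {6,7}, {1,4}, {5}, {2} are disjoint, each induces a connected subgraph, and every pair is joined by at least one edge of G. Contracting each set to a single vertex therefore yields K_{4} as a minor, and since treewidth is minor-monotone, tw(G) ≥ tw(K_{4}) = 3. Hence tw(G) = 3 exactly.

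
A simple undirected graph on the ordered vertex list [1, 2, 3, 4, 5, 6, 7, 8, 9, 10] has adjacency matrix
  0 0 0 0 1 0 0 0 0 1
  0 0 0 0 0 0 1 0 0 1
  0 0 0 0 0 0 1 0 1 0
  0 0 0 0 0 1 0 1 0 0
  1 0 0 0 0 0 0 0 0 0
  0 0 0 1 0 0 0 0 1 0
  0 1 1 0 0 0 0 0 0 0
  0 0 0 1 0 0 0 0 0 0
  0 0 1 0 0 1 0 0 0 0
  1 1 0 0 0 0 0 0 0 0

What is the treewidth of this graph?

A width-1 tree decomposition is:
Bags: B1 = {4, 8}  B2 = {4, 6}  B3 = {6, 9}  B4 = {3, 9}  B5 = {3, 7}  B6 = {2, 7}  B7 = {2, 10}  B8 = {1, 10}  B9 = {1, 5}
Tree: B1–B2, B2–B3, B3–B4, B4–B5, B5–B6, B6–B7, B7–B8, B8–B9
Every bag has size at most 2, so the width is 2 − 1 = 1 and tw(G) ≤ 1. Since G has at least one edge (e.g. 8–4), it is not an edgeless graph, so tw(G) ≥ 1. Combining the bounds, tw(G) = 1.

1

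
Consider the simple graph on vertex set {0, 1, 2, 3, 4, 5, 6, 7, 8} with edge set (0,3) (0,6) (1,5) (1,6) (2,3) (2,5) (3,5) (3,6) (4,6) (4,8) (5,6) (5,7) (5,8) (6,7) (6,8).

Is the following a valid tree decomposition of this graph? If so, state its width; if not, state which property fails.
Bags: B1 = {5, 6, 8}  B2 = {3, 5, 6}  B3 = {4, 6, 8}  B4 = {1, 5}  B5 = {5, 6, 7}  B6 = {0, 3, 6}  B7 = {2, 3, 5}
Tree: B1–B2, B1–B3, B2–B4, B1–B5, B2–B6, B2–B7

No — edge (6,1) lies in no bag.

A tree decomposition must satisfy three properties: every vertex lies in some bag; for every edge, both endpoints lie together in some bag; and for every vertex, the bags containing it form a connected subtree. Here edge (6,1) lies in no bag, so the decomposition is invalid.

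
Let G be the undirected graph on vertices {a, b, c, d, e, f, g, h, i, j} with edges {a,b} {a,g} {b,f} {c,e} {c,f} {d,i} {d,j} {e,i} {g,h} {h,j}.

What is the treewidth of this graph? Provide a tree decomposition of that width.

Treewidth 2.
One optimal decomposition is:
Bags: B1 = {g, h, j}  B2 = {a, g, j}  B3 = {a, b, j}  B4 = {b, f, j}  B5 = {c, f, j}  B6 = {c, e, j}  B7 = {e, i, j}  B8 = {d, i, j}
Tree: B1–B2, B2–B3, B3–B4, B4–B5, B5–B6, B6–B7, B7–B8

Every bag has size at most 3, so the width is 3 − 1 = 2 and tw(G) ≤ 2. Since j–h–g–a–b–f–c–e–i–d–j is a cycle in G, G is not acyclic. Forests are exactly the graphs of treewidth ≤ 1, so tw(G) ≥ 2. The upper and lower bounds meet at 2, so that is the treewidth.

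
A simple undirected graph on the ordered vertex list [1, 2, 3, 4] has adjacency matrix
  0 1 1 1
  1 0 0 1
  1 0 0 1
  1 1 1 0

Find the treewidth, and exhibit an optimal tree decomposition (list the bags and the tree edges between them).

The largest bag has 3 vertices, giving width 2; this decomposition certifies tw(G) ≤ 2. Conversely, {1, 2, 4} is a clique of size 3, and the vertices of any clique must share a bag in every tree decomposition; so some bag has ≥ 3 vertices and tw(G) ≥ 2. Hence tw(G) = 2 exactly.

Treewidth 2.
One optimal decomposition is:
Bags: B1 = {1, 2, 4}  B2 = {1, 3, 4}
Tree: B1–B2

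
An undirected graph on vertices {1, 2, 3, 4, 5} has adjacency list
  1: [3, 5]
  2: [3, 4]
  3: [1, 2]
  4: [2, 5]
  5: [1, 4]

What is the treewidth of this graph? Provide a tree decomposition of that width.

The largest bag has 3 vertices, giving width 2; this decomposition certifies tw(G) ≤ 2. The edges 1–5–4–2–3–1 form a cycle, so G is not a tree and its treewidth is at least 2. Combining the bounds, tw(G) = 2.

Treewidth 2.
One such decomposition:
Bags: B1 = {1, 4, 5}  B2 = {1, 2, 4}  B3 = {1, 2, 3}
Tree: B1–B2, B2–B3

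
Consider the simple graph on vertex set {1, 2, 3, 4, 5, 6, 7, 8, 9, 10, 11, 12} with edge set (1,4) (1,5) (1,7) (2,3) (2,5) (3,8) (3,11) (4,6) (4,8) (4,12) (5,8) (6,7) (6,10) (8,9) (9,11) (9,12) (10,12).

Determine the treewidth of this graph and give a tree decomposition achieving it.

Each bag holds 4 vertices, so the decomposition has width 3, which upper-bounds the treewidth. For the lower bound: the 4 vertex sets {2,3,11}, {9}, {8}, {1,4,5,12} are disjoint, each induces a connected subgraph, and every pair is joined by at least one edge of G. Contracting each set to a single vertex therefore yields K_{4} as a minor, and since treewidth is minor-monotone, tw(G) ≥ tw(K_{4}) = 3. Combining the bounds, tw(G) = 3.

Treewidth 3.
One such decomposition:
Bags: B1 = {2, 3, 9, 11}  B2 = {2, 3, 8, 9}  B3 = {2, 5, 8, 9}  B4 = {5, 8, 9, 12}  B5 = {4, 5, 8, 12}  B6 = {1, 4, 5, 12}  B7 = {1, 4, 10, 12}  B8 = {1, 4, 6, 10}  B9 = {1, 6, 7, 10}
Tree: B1–B2, B2–B3, B3–B4, B4–B5, B5–B6, B6–B7, B7–B8, B8–B9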